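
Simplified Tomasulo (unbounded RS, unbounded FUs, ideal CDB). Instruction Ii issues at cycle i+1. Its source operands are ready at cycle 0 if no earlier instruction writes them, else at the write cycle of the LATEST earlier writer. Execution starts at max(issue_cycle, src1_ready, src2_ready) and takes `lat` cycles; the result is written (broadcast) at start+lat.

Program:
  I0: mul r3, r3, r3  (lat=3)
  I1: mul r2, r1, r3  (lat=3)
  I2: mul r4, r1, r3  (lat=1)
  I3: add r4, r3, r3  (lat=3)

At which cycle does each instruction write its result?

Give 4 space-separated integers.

I0 mul r3: issue@1 deps=(None,None) exec_start@1 write@4
I1 mul r2: issue@2 deps=(None,0) exec_start@4 write@7
I2 mul r4: issue@3 deps=(None,0) exec_start@4 write@5
I3 add r4: issue@4 deps=(0,0) exec_start@4 write@7

Answer: 4 7 5 7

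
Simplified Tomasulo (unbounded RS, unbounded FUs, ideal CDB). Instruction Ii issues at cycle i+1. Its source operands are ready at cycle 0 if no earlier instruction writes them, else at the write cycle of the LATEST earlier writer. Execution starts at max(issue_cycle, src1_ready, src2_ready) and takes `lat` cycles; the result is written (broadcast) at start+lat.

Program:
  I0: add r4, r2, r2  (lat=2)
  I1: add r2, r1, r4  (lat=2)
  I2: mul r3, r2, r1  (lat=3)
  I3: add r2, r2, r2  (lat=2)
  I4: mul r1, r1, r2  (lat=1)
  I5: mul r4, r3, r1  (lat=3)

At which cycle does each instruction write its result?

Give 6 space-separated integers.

Answer: 3 5 8 7 8 11

Derivation:
I0 add r4: issue@1 deps=(None,None) exec_start@1 write@3
I1 add r2: issue@2 deps=(None,0) exec_start@3 write@5
I2 mul r3: issue@3 deps=(1,None) exec_start@5 write@8
I3 add r2: issue@4 deps=(1,1) exec_start@5 write@7
I4 mul r1: issue@5 deps=(None,3) exec_start@7 write@8
I5 mul r4: issue@6 deps=(2,4) exec_start@8 write@11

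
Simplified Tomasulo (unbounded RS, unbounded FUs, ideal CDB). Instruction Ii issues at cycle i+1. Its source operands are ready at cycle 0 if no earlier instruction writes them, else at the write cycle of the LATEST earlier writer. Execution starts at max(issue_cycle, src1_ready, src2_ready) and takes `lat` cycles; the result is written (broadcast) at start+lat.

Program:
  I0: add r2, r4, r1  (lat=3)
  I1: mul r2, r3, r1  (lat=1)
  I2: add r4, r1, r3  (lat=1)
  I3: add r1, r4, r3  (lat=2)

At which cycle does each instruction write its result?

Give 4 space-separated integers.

Answer: 4 3 4 6

Derivation:
I0 add r2: issue@1 deps=(None,None) exec_start@1 write@4
I1 mul r2: issue@2 deps=(None,None) exec_start@2 write@3
I2 add r4: issue@3 deps=(None,None) exec_start@3 write@4
I3 add r1: issue@4 deps=(2,None) exec_start@4 write@6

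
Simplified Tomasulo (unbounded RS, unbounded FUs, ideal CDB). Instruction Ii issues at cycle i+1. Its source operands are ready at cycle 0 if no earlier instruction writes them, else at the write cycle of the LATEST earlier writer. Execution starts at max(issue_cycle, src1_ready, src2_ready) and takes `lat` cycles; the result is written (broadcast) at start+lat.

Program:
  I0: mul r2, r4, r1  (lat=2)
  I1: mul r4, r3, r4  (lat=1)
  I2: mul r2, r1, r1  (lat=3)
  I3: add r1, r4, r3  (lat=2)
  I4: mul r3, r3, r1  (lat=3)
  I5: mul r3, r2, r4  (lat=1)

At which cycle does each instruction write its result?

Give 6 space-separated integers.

I0 mul r2: issue@1 deps=(None,None) exec_start@1 write@3
I1 mul r4: issue@2 deps=(None,None) exec_start@2 write@3
I2 mul r2: issue@3 deps=(None,None) exec_start@3 write@6
I3 add r1: issue@4 deps=(1,None) exec_start@4 write@6
I4 mul r3: issue@5 deps=(None,3) exec_start@6 write@9
I5 mul r3: issue@6 deps=(2,1) exec_start@6 write@7

Answer: 3 3 6 6 9 7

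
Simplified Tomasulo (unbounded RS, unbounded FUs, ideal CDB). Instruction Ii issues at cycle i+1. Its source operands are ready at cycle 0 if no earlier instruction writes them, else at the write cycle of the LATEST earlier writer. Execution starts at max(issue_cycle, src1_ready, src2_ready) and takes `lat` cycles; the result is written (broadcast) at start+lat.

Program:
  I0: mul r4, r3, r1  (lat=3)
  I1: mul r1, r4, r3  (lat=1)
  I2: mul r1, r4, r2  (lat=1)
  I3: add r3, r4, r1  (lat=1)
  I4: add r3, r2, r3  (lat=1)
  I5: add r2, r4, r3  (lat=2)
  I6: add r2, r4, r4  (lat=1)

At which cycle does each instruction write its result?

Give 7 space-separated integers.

Answer: 4 5 5 6 7 9 8

Derivation:
I0 mul r4: issue@1 deps=(None,None) exec_start@1 write@4
I1 mul r1: issue@2 deps=(0,None) exec_start@4 write@5
I2 mul r1: issue@3 deps=(0,None) exec_start@4 write@5
I3 add r3: issue@4 deps=(0,2) exec_start@5 write@6
I4 add r3: issue@5 deps=(None,3) exec_start@6 write@7
I5 add r2: issue@6 deps=(0,4) exec_start@7 write@9
I6 add r2: issue@7 deps=(0,0) exec_start@7 write@8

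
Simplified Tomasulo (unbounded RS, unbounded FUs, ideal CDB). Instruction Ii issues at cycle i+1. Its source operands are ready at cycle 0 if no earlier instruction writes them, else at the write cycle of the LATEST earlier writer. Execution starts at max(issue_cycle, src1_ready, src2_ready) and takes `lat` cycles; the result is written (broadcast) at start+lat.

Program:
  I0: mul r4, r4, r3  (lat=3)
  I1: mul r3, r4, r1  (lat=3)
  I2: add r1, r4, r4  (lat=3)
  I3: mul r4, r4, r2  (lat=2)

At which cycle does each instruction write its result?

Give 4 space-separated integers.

I0 mul r4: issue@1 deps=(None,None) exec_start@1 write@4
I1 mul r3: issue@2 deps=(0,None) exec_start@4 write@7
I2 add r1: issue@3 deps=(0,0) exec_start@4 write@7
I3 mul r4: issue@4 deps=(0,None) exec_start@4 write@6

Answer: 4 7 7 6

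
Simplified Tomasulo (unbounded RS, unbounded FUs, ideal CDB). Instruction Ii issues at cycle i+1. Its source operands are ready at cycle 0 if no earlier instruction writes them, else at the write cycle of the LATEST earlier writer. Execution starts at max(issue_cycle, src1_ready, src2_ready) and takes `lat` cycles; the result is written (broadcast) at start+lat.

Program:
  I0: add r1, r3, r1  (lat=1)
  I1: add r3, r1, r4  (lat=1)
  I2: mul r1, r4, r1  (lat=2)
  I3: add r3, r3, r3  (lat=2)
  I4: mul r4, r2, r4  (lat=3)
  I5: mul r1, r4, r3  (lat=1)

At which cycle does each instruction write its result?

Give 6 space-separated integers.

Answer: 2 3 5 6 8 9

Derivation:
I0 add r1: issue@1 deps=(None,None) exec_start@1 write@2
I1 add r3: issue@2 deps=(0,None) exec_start@2 write@3
I2 mul r1: issue@3 deps=(None,0) exec_start@3 write@5
I3 add r3: issue@4 deps=(1,1) exec_start@4 write@6
I4 mul r4: issue@5 deps=(None,None) exec_start@5 write@8
I5 mul r1: issue@6 deps=(4,3) exec_start@8 write@9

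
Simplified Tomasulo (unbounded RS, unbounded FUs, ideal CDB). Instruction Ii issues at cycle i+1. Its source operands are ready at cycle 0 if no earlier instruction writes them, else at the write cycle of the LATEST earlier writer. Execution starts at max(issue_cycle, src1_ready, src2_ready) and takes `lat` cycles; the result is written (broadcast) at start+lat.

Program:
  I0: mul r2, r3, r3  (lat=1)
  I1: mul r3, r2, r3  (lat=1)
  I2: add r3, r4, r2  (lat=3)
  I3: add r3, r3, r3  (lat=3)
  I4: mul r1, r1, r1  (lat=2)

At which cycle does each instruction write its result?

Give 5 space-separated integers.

Answer: 2 3 6 9 7

Derivation:
I0 mul r2: issue@1 deps=(None,None) exec_start@1 write@2
I1 mul r3: issue@2 deps=(0,None) exec_start@2 write@3
I2 add r3: issue@3 deps=(None,0) exec_start@3 write@6
I3 add r3: issue@4 deps=(2,2) exec_start@6 write@9
I4 mul r1: issue@5 deps=(None,None) exec_start@5 write@7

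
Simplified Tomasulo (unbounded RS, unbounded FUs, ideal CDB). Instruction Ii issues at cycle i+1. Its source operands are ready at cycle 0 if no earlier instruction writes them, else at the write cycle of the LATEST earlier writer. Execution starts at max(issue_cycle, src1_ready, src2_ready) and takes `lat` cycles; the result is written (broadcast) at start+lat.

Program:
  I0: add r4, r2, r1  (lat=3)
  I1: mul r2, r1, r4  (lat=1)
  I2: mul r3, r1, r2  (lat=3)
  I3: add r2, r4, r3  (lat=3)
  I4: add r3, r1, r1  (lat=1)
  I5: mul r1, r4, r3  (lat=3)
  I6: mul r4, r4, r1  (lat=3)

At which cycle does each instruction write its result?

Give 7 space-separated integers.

Answer: 4 5 8 11 6 9 12

Derivation:
I0 add r4: issue@1 deps=(None,None) exec_start@1 write@4
I1 mul r2: issue@2 deps=(None,0) exec_start@4 write@5
I2 mul r3: issue@3 deps=(None,1) exec_start@5 write@8
I3 add r2: issue@4 deps=(0,2) exec_start@8 write@11
I4 add r3: issue@5 deps=(None,None) exec_start@5 write@6
I5 mul r1: issue@6 deps=(0,4) exec_start@6 write@9
I6 mul r4: issue@7 deps=(0,5) exec_start@9 write@12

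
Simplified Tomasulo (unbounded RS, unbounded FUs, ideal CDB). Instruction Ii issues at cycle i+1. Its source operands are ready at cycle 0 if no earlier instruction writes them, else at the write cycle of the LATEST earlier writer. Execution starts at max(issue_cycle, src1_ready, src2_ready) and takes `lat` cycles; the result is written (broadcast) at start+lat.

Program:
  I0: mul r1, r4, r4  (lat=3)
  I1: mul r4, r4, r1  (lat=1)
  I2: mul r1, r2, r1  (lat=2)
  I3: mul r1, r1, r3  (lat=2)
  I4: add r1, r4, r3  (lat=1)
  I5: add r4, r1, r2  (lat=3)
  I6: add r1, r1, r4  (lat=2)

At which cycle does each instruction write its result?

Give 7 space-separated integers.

I0 mul r1: issue@1 deps=(None,None) exec_start@1 write@4
I1 mul r4: issue@2 deps=(None,0) exec_start@4 write@5
I2 mul r1: issue@3 deps=(None,0) exec_start@4 write@6
I3 mul r1: issue@4 deps=(2,None) exec_start@6 write@8
I4 add r1: issue@5 deps=(1,None) exec_start@5 write@6
I5 add r4: issue@6 deps=(4,None) exec_start@6 write@9
I6 add r1: issue@7 deps=(4,5) exec_start@9 write@11

Answer: 4 5 6 8 6 9 11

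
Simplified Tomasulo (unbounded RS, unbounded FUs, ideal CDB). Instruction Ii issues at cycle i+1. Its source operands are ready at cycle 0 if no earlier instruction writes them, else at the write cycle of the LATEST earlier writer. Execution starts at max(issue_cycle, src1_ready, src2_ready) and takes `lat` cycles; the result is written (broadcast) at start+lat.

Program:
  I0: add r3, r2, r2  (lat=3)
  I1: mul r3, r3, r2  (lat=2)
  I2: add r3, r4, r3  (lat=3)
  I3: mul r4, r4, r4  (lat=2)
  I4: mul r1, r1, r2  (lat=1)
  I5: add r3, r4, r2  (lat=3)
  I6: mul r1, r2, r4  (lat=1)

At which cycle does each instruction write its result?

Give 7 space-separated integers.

I0 add r3: issue@1 deps=(None,None) exec_start@1 write@4
I1 mul r3: issue@2 deps=(0,None) exec_start@4 write@6
I2 add r3: issue@3 deps=(None,1) exec_start@6 write@9
I3 mul r4: issue@4 deps=(None,None) exec_start@4 write@6
I4 mul r1: issue@5 deps=(None,None) exec_start@5 write@6
I5 add r3: issue@6 deps=(3,None) exec_start@6 write@9
I6 mul r1: issue@7 deps=(None,3) exec_start@7 write@8

Answer: 4 6 9 6 6 9 8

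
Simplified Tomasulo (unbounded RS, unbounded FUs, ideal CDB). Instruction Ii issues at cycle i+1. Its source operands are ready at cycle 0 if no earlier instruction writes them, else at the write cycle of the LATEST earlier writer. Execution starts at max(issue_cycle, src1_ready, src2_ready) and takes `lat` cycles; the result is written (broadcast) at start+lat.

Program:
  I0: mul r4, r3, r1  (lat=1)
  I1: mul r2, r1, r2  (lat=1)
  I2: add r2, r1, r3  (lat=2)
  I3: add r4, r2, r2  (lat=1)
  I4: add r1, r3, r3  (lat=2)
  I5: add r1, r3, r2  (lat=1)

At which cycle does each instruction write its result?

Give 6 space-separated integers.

I0 mul r4: issue@1 deps=(None,None) exec_start@1 write@2
I1 mul r2: issue@2 deps=(None,None) exec_start@2 write@3
I2 add r2: issue@3 deps=(None,None) exec_start@3 write@5
I3 add r4: issue@4 deps=(2,2) exec_start@5 write@6
I4 add r1: issue@5 deps=(None,None) exec_start@5 write@7
I5 add r1: issue@6 deps=(None,2) exec_start@6 write@7

Answer: 2 3 5 6 7 7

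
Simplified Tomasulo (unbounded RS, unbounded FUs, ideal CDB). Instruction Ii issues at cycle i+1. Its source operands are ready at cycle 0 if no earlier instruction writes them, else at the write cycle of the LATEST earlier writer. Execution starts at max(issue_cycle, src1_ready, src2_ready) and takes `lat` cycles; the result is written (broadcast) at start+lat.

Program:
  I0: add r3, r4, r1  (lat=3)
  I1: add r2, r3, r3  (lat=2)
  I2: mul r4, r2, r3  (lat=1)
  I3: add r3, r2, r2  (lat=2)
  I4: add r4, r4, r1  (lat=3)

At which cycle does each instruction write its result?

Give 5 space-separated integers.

Answer: 4 6 7 8 10

Derivation:
I0 add r3: issue@1 deps=(None,None) exec_start@1 write@4
I1 add r2: issue@2 deps=(0,0) exec_start@4 write@6
I2 mul r4: issue@3 deps=(1,0) exec_start@6 write@7
I3 add r3: issue@4 deps=(1,1) exec_start@6 write@8
I4 add r4: issue@5 deps=(2,None) exec_start@7 write@10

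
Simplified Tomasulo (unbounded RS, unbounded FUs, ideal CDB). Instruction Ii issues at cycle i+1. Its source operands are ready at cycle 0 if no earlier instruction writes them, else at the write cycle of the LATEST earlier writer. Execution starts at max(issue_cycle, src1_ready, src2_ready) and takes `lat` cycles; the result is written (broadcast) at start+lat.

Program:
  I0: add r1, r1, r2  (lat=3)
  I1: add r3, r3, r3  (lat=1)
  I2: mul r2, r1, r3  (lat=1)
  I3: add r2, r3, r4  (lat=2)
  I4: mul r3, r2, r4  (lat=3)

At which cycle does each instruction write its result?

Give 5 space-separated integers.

Answer: 4 3 5 6 9

Derivation:
I0 add r1: issue@1 deps=(None,None) exec_start@1 write@4
I1 add r3: issue@2 deps=(None,None) exec_start@2 write@3
I2 mul r2: issue@3 deps=(0,1) exec_start@4 write@5
I3 add r2: issue@4 deps=(1,None) exec_start@4 write@6
I4 mul r3: issue@5 deps=(3,None) exec_start@6 write@9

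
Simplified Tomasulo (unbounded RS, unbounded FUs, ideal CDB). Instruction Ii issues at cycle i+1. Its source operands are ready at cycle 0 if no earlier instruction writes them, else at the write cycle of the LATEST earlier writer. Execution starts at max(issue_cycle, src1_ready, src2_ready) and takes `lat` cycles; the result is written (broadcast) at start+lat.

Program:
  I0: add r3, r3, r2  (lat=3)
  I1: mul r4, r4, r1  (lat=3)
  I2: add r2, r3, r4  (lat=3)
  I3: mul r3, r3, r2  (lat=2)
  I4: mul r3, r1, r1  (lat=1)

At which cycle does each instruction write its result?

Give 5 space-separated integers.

Answer: 4 5 8 10 6

Derivation:
I0 add r3: issue@1 deps=(None,None) exec_start@1 write@4
I1 mul r4: issue@2 deps=(None,None) exec_start@2 write@5
I2 add r2: issue@3 deps=(0,1) exec_start@5 write@8
I3 mul r3: issue@4 deps=(0,2) exec_start@8 write@10
I4 mul r3: issue@5 deps=(None,None) exec_start@5 write@6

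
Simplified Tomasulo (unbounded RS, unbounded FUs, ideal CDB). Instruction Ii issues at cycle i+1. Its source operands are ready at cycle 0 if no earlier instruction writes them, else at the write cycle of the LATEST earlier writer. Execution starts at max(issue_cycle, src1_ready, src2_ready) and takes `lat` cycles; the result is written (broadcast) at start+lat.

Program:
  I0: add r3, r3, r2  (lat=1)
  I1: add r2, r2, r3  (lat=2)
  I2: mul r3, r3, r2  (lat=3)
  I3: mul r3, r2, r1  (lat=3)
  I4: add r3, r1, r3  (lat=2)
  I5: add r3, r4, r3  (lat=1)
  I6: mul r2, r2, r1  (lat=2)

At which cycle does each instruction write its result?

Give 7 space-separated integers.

Answer: 2 4 7 7 9 10 9

Derivation:
I0 add r3: issue@1 deps=(None,None) exec_start@1 write@2
I1 add r2: issue@2 deps=(None,0) exec_start@2 write@4
I2 mul r3: issue@3 deps=(0,1) exec_start@4 write@7
I3 mul r3: issue@4 deps=(1,None) exec_start@4 write@7
I4 add r3: issue@5 deps=(None,3) exec_start@7 write@9
I5 add r3: issue@6 deps=(None,4) exec_start@9 write@10
I6 mul r2: issue@7 deps=(1,None) exec_start@7 write@9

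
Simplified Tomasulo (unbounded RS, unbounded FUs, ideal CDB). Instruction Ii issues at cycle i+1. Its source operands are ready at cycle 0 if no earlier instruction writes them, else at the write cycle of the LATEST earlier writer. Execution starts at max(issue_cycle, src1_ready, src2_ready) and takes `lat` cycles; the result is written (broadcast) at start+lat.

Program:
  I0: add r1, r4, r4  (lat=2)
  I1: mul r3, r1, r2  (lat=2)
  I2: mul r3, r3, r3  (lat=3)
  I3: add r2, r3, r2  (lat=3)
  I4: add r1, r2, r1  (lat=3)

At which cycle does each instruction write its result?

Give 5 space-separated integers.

Answer: 3 5 8 11 14

Derivation:
I0 add r1: issue@1 deps=(None,None) exec_start@1 write@3
I1 mul r3: issue@2 deps=(0,None) exec_start@3 write@5
I2 mul r3: issue@3 deps=(1,1) exec_start@5 write@8
I3 add r2: issue@4 deps=(2,None) exec_start@8 write@11
I4 add r1: issue@5 deps=(3,0) exec_start@11 write@14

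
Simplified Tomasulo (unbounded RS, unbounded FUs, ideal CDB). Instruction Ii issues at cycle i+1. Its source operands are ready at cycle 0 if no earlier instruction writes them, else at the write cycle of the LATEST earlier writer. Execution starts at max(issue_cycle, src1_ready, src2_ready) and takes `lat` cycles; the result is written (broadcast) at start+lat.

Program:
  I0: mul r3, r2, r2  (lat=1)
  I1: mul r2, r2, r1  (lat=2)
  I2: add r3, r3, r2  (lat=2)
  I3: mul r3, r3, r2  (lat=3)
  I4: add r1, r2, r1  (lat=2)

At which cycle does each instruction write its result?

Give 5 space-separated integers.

I0 mul r3: issue@1 deps=(None,None) exec_start@1 write@2
I1 mul r2: issue@2 deps=(None,None) exec_start@2 write@4
I2 add r3: issue@3 deps=(0,1) exec_start@4 write@6
I3 mul r3: issue@4 deps=(2,1) exec_start@6 write@9
I4 add r1: issue@5 deps=(1,None) exec_start@5 write@7

Answer: 2 4 6 9 7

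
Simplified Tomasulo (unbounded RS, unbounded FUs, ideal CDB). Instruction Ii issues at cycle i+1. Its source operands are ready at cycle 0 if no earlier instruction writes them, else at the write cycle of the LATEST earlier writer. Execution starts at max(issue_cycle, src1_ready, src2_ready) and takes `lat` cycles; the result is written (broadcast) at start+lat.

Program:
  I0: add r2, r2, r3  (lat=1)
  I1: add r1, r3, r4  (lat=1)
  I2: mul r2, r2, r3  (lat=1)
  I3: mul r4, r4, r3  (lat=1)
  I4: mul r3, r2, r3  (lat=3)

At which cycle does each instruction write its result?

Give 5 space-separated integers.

Answer: 2 3 4 5 8

Derivation:
I0 add r2: issue@1 deps=(None,None) exec_start@1 write@2
I1 add r1: issue@2 deps=(None,None) exec_start@2 write@3
I2 mul r2: issue@3 deps=(0,None) exec_start@3 write@4
I3 mul r4: issue@4 deps=(None,None) exec_start@4 write@5
I4 mul r3: issue@5 deps=(2,None) exec_start@5 write@8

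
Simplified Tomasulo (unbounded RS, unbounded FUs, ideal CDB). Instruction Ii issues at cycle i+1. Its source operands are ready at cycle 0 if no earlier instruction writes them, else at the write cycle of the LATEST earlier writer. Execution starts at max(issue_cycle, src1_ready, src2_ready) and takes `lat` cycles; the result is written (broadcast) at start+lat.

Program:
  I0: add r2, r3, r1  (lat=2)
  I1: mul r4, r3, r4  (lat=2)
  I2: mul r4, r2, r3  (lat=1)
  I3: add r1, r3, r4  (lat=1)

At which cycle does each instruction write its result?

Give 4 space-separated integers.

Answer: 3 4 4 5

Derivation:
I0 add r2: issue@1 deps=(None,None) exec_start@1 write@3
I1 mul r4: issue@2 deps=(None,None) exec_start@2 write@4
I2 mul r4: issue@3 deps=(0,None) exec_start@3 write@4
I3 add r1: issue@4 deps=(None,2) exec_start@4 write@5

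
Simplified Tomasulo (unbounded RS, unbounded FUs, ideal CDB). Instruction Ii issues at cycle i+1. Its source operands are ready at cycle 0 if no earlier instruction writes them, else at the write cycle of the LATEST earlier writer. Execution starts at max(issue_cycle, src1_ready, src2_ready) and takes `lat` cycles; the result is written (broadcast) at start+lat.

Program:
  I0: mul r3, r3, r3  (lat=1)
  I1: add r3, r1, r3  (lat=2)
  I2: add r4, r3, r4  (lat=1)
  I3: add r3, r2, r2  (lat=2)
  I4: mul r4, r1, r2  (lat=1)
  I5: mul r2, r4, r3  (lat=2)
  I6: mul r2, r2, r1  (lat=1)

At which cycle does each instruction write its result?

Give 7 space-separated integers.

Answer: 2 4 5 6 6 8 9

Derivation:
I0 mul r3: issue@1 deps=(None,None) exec_start@1 write@2
I1 add r3: issue@2 deps=(None,0) exec_start@2 write@4
I2 add r4: issue@3 deps=(1,None) exec_start@4 write@5
I3 add r3: issue@4 deps=(None,None) exec_start@4 write@6
I4 mul r4: issue@5 deps=(None,None) exec_start@5 write@6
I5 mul r2: issue@6 deps=(4,3) exec_start@6 write@8
I6 mul r2: issue@7 deps=(5,None) exec_start@8 write@9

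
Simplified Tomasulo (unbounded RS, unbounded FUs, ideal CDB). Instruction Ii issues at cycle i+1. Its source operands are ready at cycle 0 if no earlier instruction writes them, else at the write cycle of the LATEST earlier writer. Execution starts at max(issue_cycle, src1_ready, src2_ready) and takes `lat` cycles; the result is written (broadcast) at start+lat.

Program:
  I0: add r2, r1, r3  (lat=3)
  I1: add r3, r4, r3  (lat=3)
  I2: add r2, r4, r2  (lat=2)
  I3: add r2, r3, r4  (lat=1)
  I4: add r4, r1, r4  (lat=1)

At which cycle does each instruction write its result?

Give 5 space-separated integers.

I0 add r2: issue@1 deps=(None,None) exec_start@1 write@4
I1 add r3: issue@2 deps=(None,None) exec_start@2 write@5
I2 add r2: issue@3 deps=(None,0) exec_start@4 write@6
I3 add r2: issue@4 deps=(1,None) exec_start@5 write@6
I4 add r4: issue@5 deps=(None,None) exec_start@5 write@6

Answer: 4 5 6 6 6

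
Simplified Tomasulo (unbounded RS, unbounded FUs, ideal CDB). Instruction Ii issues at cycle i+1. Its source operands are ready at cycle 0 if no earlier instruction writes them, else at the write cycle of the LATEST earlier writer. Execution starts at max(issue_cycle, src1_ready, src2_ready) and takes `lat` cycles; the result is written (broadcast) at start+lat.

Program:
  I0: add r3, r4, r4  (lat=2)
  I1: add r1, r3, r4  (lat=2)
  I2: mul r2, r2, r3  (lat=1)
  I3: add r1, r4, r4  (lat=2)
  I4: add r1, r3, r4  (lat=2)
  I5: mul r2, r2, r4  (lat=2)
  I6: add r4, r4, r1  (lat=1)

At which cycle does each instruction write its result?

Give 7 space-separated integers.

I0 add r3: issue@1 deps=(None,None) exec_start@1 write@3
I1 add r1: issue@2 deps=(0,None) exec_start@3 write@5
I2 mul r2: issue@3 deps=(None,0) exec_start@3 write@4
I3 add r1: issue@4 deps=(None,None) exec_start@4 write@6
I4 add r1: issue@5 deps=(0,None) exec_start@5 write@7
I5 mul r2: issue@6 deps=(2,None) exec_start@6 write@8
I6 add r4: issue@7 deps=(None,4) exec_start@7 write@8

Answer: 3 5 4 6 7 8 8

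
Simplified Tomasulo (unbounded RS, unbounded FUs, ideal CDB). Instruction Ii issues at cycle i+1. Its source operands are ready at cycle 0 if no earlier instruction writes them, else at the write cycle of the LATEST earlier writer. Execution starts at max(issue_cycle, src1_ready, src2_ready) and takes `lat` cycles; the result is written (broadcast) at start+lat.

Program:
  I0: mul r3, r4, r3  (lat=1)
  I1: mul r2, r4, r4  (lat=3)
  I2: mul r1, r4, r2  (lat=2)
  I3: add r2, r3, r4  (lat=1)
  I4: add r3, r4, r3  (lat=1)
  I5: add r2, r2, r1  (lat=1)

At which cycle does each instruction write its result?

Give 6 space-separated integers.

I0 mul r3: issue@1 deps=(None,None) exec_start@1 write@2
I1 mul r2: issue@2 deps=(None,None) exec_start@2 write@5
I2 mul r1: issue@3 deps=(None,1) exec_start@5 write@7
I3 add r2: issue@4 deps=(0,None) exec_start@4 write@5
I4 add r3: issue@5 deps=(None,0) exec_start@5 write@6
I5 add r2: issue@6 deps=(3,2) exec_start@7 write@8

Answer: 2 5 7 5 6 8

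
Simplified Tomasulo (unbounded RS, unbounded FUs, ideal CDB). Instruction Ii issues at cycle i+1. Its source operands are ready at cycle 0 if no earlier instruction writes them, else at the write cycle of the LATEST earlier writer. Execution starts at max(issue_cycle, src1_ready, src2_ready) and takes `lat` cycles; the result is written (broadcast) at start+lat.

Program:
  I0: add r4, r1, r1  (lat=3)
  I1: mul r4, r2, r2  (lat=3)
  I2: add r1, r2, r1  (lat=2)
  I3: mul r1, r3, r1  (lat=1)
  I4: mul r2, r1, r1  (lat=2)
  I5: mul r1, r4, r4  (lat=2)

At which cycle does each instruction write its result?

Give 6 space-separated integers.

Answer: 4 5 5 6 8 8

Derivation:
I0 add r4: issue@1 deps=(None,None) exec_start@1 write@4
I1 mul r4: issue@2 deps=(None,None) exec_start@2 write@5
I2 add r1: issue@3 deps=(None,None) exec_start@3 write@5
I3 mul r1: issue@4 deps=(None,2) exec_start@5 write@6
I4 mul r2: issue@5 deps=(3,3) exec_start@6 write@8
I5 mul r1: issue@6 deps=(1,1) exec_start@6 write@8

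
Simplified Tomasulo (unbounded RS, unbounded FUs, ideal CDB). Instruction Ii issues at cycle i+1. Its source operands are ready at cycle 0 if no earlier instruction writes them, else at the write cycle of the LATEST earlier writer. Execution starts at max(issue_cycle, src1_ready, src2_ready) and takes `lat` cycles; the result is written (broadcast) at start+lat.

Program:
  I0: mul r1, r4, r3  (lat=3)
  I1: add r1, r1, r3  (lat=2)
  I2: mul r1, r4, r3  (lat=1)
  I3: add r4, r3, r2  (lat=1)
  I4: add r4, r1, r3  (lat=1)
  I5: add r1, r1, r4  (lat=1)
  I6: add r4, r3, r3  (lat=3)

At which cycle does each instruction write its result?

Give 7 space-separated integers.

I0 mul r1: issue@1 deps=(None,None) exec_start@1 write@4
I1 add r1: issue@2 deps=(0,None) exec_start@4 write@6
I2 mul r1: issue@3 deps=(None,None) exec_start@3 write@4
I3 add r4: issue@4 deps=(None,None) exec_start@4 write@5
I4 add r4: issue@5 deps=(2,None) exec_start@5 write@6
I5 add r1: issue@6 deps=(2,4) exec_start@6 write@7
I6 add r4: issue@7 deps=(None,None) exec_start@7 write@10

Answer: 4 6 4 5 6 7 10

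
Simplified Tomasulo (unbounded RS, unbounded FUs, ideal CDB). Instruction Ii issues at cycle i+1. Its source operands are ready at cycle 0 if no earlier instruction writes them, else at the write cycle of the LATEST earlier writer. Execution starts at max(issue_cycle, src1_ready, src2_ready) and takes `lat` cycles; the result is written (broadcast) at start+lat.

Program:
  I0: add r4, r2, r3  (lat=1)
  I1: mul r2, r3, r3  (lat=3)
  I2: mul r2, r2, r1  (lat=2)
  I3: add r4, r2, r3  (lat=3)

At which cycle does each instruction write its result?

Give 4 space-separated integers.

Answer: 2 5 7 10

Derivation:
I0 add r4: issue@1 deps=(None,None) exec_start@1 write@2
I1 mul r2: issue@2 deps=(None,None) exec_start@2 write@5
I2 mul r2: issue@3 deps=(1,None) exec_start@5 write@7
I3 add r4: issue@4 deps=(2,None) exec_start@7 write@10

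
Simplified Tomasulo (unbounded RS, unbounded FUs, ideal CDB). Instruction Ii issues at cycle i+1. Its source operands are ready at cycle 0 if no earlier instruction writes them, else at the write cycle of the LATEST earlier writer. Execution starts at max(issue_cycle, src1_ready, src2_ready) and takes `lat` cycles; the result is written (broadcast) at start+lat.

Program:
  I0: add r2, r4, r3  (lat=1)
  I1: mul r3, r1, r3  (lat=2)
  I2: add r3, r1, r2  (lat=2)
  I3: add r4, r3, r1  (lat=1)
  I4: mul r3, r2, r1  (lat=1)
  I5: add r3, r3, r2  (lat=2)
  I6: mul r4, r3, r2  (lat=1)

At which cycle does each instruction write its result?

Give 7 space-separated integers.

Answer: 2 4 5 6 6 8 9

Derivation:
I0 add r2: issue@1 deps=(None,None) exec_start@1 write@2
I1 mul r3: issue@2 deps=(None,None) exec_start@2 write@4
I2 add r3: issue@3 deps=(None,0) exec_start@3 write@5
I3 add r4: issue@4 deps=(2,None) exec_start@5 write@6
I4 mul r3: issue@5 deps=(0,None) exec_start@5 write@6
I5 add r3: issue@6 deps=(4,0) exec_start@6 write@8
I6 mul r4: issue@7 deps=(5,0) exec_start@8 write@9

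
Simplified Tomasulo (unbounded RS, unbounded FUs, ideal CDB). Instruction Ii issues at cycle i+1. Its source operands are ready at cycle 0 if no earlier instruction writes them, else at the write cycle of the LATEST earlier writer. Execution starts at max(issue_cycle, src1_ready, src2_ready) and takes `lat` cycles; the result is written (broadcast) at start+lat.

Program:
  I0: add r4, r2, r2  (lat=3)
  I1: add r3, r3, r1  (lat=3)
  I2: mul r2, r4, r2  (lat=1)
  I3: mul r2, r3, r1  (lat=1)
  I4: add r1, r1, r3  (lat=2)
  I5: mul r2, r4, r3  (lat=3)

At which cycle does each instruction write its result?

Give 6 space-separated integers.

Answer: 4 5 5 6 7 9

Derivation:
I0 add r4: issue@1 deps=(None,None) exec_start@1 write@4
I1 add r3: issue@2 deps=(None,None) exec_start@2 write@5
I2 mul r2: issue@3 deps=(0,None) exec_start@4 write@5
I3 mul r2: issue@4 deps=(1,None) exec_start@5 write@6
I4 add r1: issue@5 deps=(None,1) exec_start@5 write@7
I5 mul r2: issue@6 deps=(0,1) exec_start@6 write@9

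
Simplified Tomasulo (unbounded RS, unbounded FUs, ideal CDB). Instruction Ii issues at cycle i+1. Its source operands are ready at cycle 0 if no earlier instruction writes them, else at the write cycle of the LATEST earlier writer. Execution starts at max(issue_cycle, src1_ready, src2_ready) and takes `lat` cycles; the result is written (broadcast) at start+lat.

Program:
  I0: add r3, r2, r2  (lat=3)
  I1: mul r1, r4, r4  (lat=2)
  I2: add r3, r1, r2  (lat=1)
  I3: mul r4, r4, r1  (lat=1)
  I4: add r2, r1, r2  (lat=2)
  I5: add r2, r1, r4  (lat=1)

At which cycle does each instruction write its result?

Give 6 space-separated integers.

I0 add r3: issue@1 deps=(None,None) exec_start@1 write@4
I1 mul r1: issue@2 deps=(None,None) exec_start@2 write@4
I2 add r3: issue@3 deps=(1,None) exec_start@4 write@5
I3 mul r4: issue@4 deps=(None,1) exec_start@4 write@5
I4 add r2: issue@5 deps=(1,None) exec_start@5 write@7
I5 add r2: issue@6 deps=(1,3) exec_start@6 write@7

Answer: 4 4 5 5 7 7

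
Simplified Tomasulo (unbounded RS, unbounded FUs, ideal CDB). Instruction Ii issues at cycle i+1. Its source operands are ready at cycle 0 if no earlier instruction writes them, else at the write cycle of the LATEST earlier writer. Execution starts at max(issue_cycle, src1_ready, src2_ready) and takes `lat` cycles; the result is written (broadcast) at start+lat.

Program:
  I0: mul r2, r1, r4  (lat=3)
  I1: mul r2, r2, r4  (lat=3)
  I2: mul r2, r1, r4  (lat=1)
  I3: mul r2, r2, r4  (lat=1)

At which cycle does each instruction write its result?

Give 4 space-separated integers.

I0 mul r2: issue@1 deps=(None,None) exec_start@1 write@4
I1 mul r2: issue@2 deps=(0,None) exec_start@4 write@7
I2 mul r2: issue@3 deps=(None,None) exec_start@3 write@4
I3 mul r2: issue@4 deps=(2,None) exec_start@4 write@5

Answer: 4 7 4 5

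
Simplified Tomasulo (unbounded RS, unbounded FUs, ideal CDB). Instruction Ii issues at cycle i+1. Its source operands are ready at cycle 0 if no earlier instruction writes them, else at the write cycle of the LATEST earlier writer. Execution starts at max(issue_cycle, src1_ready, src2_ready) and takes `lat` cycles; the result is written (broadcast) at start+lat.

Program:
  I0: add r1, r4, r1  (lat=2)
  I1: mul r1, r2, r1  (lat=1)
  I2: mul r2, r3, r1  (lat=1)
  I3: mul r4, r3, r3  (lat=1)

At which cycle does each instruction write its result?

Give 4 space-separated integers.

Answer: 3 4 5 5

Derivation:
I0 add r1: issue@1 deps=(None,None) exec_start@1 write@3
I1 mul r1: issue@2 deps=(None,0) exec_start@3 write@4
I2 mul r2: issue@3 deps=(None,1) exec_start@4 write@5
I3 mul r4: issue@4 deps=(None,None) exec_start@4 write@5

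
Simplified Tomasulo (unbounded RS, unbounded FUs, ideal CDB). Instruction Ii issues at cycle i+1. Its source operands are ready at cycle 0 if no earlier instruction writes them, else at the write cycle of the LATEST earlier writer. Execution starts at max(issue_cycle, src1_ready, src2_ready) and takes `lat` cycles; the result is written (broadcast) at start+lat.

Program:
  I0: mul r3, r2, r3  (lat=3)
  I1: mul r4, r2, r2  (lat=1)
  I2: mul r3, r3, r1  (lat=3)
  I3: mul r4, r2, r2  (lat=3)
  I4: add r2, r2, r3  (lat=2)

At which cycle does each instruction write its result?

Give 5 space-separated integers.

I0 mul r3: issue@1 deps=(None,None) exec_start@1 write@4
I1 mul r4: issue@2 deps=(None,None) exec_start@2 write@3
I2 mul r3: issue@3 deps=(0,None) exec_start@4 write@7
I3 mul r4: issue@4 deps=(None,None) exec_start@4 write@7
I4 add r2: issue@5 deps=(None,2) exec_start@7 write@9

Answer: 4 3 7 7 9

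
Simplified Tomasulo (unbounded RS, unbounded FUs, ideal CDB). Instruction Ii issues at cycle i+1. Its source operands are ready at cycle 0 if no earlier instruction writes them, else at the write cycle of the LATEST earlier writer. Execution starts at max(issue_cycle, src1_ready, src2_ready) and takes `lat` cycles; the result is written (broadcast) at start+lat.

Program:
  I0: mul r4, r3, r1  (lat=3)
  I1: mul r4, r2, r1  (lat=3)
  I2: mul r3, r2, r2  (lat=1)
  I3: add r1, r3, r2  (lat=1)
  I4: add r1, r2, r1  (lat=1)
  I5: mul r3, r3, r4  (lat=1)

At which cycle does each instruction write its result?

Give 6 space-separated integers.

Answer: 4 5 4 5 6 7

Derivation:
I0 mul r4: issue@1 deps=(None,None) exec_start@1 write@4
I1 mul r4: issue@2 deps=(None,None) exec_start@2 write@5
I2 mul r3: issue@3 deps=(None,None) exec_start@3 write@4
I3 add r1: issue@4 deps=(2,None) exec_start@4 write@5
I4 add r1: issue@5 deps=(None,3) exec_start@5 write@6
I5 mul r3: issue@6 deps=(2,1) exec_start@6 write@7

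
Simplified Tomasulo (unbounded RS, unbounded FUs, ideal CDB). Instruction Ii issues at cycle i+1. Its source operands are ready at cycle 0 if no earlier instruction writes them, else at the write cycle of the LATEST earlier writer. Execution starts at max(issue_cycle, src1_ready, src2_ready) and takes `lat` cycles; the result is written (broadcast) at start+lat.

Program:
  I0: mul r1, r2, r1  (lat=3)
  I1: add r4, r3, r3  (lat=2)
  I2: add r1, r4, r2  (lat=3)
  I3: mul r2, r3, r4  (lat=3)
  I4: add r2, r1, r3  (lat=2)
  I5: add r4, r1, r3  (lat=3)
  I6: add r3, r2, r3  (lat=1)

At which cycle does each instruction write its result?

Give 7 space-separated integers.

I0 mul r1: issue@1 deps=(None,None) exec_start@1 write@4
I1 add r4: issue@2 deps=(None,None) exec_start@2 write@4
I2 add r1: issue@3 deps=(1,None) exec_start@4 write@7
I3 mul r2: issue@4 deps=(None,1) exec_start@4 write@7
I4 add r2: issue@5 deps=(2,None) exec_start@7 write@9
I5 add r4: issue@6 deps=(2,None) exec_start@7 write@10
I6 add r3: issue@7 deps=(4,None) exec_start@9 write@10

Answer: 4 4 7 7 9 10 10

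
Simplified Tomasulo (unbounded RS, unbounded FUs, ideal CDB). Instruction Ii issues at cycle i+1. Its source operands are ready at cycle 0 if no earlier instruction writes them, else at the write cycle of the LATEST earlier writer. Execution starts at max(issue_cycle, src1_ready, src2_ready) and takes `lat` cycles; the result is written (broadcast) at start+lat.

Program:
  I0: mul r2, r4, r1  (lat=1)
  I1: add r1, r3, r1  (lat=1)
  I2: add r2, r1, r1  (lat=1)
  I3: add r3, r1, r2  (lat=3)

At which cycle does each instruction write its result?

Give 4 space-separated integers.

I0 mul r2: issue@1 deps=(None,None) exec_start@1 write@2
I1 add r1: issue@2 deps=(None,None) exec_start@2 write@3
I2 add r2: issue@3 deps=(1,1) exec_start@3 write@4
I3 add r3: issue@4 deps=(1,2) exec_start@4 write@7

Answer: 2 3 4 7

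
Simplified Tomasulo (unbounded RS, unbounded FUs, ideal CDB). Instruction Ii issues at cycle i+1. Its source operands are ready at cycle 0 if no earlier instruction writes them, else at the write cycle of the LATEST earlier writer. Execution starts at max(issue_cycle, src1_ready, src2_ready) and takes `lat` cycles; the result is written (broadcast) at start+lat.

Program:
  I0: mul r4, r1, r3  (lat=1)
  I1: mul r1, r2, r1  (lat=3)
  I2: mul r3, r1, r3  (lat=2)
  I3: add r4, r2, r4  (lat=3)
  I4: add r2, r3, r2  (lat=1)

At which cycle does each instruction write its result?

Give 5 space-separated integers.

I0 mul r4: issue@1 deps=(None,None) exec_start@1 write@2
I1 mul r1: issue@2 deps=(None,None) exec_start@2 write@5
I2 mul r3: issue@3 deps=(1,None) exec_start@5 write@7
I3 add r4: issue@4 deps=(None,0) exec_start@4 write@7
I4 add r2: issue@5 deps=(2,None) exec_start@7 write@8

Answer: 2 5 7 7 8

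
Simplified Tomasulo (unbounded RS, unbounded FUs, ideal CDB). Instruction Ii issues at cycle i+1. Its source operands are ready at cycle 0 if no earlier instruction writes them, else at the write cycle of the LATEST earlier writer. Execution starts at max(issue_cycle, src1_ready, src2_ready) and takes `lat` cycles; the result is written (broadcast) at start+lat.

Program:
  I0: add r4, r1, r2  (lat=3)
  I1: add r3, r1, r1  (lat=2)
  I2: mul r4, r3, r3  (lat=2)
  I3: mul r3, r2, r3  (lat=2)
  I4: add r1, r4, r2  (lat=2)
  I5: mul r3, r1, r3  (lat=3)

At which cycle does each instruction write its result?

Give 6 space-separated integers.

Answer: 4 4 6 6 8 11

Derivation:
I0 add r4: issue@1 deps=(None,None) exec_start@1 write@4
I1 add r3: issue@2 deps=(None,None) exec_start@2 write@4
I2 mul r4: issue@3 deps=(1,1) exec_start@4 write@6
I3 mul r3: issue@4 deps=(None,1) exec_start@4 write@6
I4 add r1: issue@5 deps=(2,None) exec_start@6 write@8
I5 mul r3: issue@6 deps=(4,3) exec_start@8 write@11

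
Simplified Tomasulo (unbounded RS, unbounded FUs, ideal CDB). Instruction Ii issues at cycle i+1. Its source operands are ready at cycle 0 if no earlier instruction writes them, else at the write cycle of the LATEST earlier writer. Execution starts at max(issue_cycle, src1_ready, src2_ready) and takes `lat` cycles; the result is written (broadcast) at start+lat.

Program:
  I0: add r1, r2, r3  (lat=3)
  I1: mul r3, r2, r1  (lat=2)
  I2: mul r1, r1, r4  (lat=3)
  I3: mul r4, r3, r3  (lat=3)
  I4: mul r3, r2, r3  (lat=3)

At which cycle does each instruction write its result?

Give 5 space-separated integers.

Answer: 4 6 7 9 9

Derivation:
I0 add r1: issue@1 deps=(None,None) exec_start@1 write@4
I1 mul r3: issue@2 deps=(None,0) exec_start@4 write@6
I2 mul r1: issue@3 deps=(0,None) exec_start@4 write@7
I3 mul r4: issue@4 deps=(1,1) exec_start@6 write@9
I4 mul r3: issue@5 deps=(None,1) exec_start@6 write@9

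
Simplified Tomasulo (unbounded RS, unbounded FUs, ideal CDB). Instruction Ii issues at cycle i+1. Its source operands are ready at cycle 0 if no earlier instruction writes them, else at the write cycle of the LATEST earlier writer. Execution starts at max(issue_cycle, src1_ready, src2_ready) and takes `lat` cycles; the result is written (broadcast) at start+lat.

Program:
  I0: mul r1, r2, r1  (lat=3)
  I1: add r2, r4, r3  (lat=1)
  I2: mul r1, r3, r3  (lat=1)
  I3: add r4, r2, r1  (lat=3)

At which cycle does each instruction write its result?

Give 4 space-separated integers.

Answer: 4 3 4 7

Derivation:
I0 mul r1: issue@1 deps=(None,None) exec_start@1 write@4
I1 add r2: issue@2 deps=(None,None) exec_start@2 write@3
I2 mul r1: issue@3 deps=(None,None) exec_start@3 write@4
I3 add r4: issue@4 deps=(1,2) exec_start@4 write@7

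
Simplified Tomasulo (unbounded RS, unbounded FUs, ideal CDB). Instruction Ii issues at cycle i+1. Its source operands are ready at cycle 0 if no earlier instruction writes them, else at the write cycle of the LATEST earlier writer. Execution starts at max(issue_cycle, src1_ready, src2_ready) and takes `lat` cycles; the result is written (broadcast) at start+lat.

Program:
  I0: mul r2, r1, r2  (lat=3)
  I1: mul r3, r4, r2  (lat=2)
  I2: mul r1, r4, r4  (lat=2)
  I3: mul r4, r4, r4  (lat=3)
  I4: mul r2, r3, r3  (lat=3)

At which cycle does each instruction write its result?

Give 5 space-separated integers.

I0 mul r2: issue@1 deps=(None,None) exec_start@1 write@4
I1 mul r3: issue@2 deps=(None,0) exec_start@4 write@6
I2 mul r1: issue@3 deps=(None,None) exec_start@3 write@5
I3 mul r4: issue@4 deps=(None,None) exec_start@4 write@7
I4 mul r2: issue@5 deps=(1,1) exec_start@6 write@9

Answer: 4 6 5 7 9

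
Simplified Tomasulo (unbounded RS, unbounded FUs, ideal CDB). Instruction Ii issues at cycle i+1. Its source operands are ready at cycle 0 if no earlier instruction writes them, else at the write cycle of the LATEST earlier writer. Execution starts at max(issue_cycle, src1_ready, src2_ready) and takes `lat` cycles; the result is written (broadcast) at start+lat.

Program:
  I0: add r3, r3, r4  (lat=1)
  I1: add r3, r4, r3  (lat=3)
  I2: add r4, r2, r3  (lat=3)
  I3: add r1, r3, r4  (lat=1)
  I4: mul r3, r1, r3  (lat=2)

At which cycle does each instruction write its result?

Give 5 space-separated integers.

I0 add r3: issue@1 deps=(None,None) exec_start@1 write@2
I1 add r3: issue@2 deps=(None,0) exec_start@2 write@5
I2 add r4: issue@3 deps=(None,1) exec_start@5 write@8
I3 add r1: issue@4 deps=(1,2) exec_start@8 write@9
I4 mul r3: issue@5 deps=(3,1) exec_start@9 write@11

Answer: 2 5 8 9 11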